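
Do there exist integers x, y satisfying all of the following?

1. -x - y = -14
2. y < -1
Yes

Take x = 16, y = -2. Substituting into each constraint:
  (1) (-16) + 2 = -14 ✓
  (2) -2 < -1 ✓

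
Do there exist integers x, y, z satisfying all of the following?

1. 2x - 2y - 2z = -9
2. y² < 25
No

Even the single constraint (2x - 2y - 2z = -9) is infeasible over the integers.

  - 2x - 2y - 2z = -9: every term on the left is divisible by 2, so the LHS ≡ 0 (mod 2), but the RHS -9 is not — no integer solution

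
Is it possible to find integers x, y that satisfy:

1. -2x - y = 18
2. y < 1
Yes

Take x = -9, y = 0. Substituting into each constraint:
  (1) -2(-9) + 0 = 18 ✓
  (2) 0 < 1 ✓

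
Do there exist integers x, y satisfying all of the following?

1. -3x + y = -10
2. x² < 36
Yes

Take x = 4, y = 2. Substituting into each constraint:
  (1) -3(4) + 2 = -10 ✓
  (2) x² = (4)² = 16, and 16 < 36 ✓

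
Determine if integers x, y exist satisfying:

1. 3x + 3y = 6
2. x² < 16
Yes

Take x = 2, y = 0. Substituting into each constraint:
  (1) 3(2) + 3(0) = 6 ✓
  (2) x² = (2)² = 4, and 4 < 16 ✓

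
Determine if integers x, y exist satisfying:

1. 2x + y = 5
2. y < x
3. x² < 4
No

The full constraint system is jointly infeasible over the integers. Each constraint and what it forces:

  - 2x + y = 5: is a linear equation tying the variables together
  - y < x: bounds one variable relative to another variable
  - x² < 4: restricts x to |x| ≤ 1

Propagating the comparison: y < x and x ≤ 1 give y ≤ 0. Range argument: with x ∈ [-1, 1], y ∈ [−∞, 0], the left side of the equation is at most 2, but the right side is 5 > 2. No integer solution exists.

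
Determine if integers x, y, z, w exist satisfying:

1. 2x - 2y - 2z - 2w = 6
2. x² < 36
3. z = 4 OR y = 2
Yes

Take x = -1, y = 3, z = 4, w = -11. Substituting into each constraint:
  (1) 2(-1) - 2(3) - 2(4) - 2(-11) = 6 ✓
  (2) x² = (-1)² = 1, and 1 < 36 ✓
  (3) z = 4, target 4 ✓ (first branch holds)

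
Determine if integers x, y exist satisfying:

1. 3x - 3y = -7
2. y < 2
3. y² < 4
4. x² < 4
No

Even the single constraint (3x - 3y = -7) is infeasible over the integers.

  - 3x - 3y = -7: every term on the left is divisible by 3, so the LHS ≡ 0 (mod 3), but the RHS -7 is not — no integer solution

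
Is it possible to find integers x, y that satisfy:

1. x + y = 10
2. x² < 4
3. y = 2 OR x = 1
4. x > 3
No

A contradictory subset is {x² < 4, x > 3}. No integer assignment can satisfy these jointly:

  - x² < 4: restricts x to |x| ≤ 1
  - x > 3: bounds one variable relative to a constant

Direct contradiction: the bounds on x require x ≥ 4 and x ≤ 1 simultaneously, which is empty.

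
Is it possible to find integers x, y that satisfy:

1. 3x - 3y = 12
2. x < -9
Yes

Take x = -10, y = -14. Substituting into each constraint:
  (1) 3(-10) - 3(-14) = 12 ✓
  (2) -10 < -9 ✓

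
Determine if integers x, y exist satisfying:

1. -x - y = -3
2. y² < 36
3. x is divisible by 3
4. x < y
Yes

Take x = 0, y = 3. Substituting into each constraint:
  (1) 0 + (-3) = -3 ✓
  (2) y² = (3)² = 9, and 9 < 36 ✓
  (3) 0 = 3 × 0, remainder 0 ✓
  (4) 0 < 3 ✓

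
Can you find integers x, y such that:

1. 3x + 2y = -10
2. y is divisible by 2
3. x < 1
Yes

Take x = -2, y = -2. Substituting into each constraint:
  (1) 3(-2) + 2(-2) = -10 ✓
  (2) -2 = 2 × -1, remainder 0 ✓
  (3) -2 < 1 ✓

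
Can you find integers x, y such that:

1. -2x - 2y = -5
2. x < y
No

Even the single constraint (-2x - 2y = -5) is infeasible over the integers.

  - -2x - 2y = -5: every term on the left is divisible by 2, so the LHS ≡ 0 (mod 2), but the RHS -5 is not — no integer solution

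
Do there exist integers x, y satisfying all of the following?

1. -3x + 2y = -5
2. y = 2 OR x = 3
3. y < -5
No

The full constraint system is jointly infeasible over the integers. Each constraint and what it forces:

  - -3x + 2y = -5: is a linear equation tying the variables together
  - y = 2 OR x = 3: forces a choice: either y = 2 or x = 3
  - y < -5: bounds one variable relative to a constant

Split on the disjunction (y = 2 OR x = 3):
  • If y = 2: this contradicts the bound y ≤ -6.
  • If x = 3: the equation forces y = 2, which contradicts the bound y ≤ -6.
Both branches are infeasible, so the system has no integer solution.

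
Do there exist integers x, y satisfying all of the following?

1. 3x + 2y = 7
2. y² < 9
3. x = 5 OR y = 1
No

The full constraint system is jointly infeasible over the integers. Each constraint and what it forces:

  - 3x + 2y = 7: is a linear equation tying the variables together
  - y² < 9: restricts y to |y| ≤ 2
  - x = 5 OR y = 1: forces a choice: either x = 5 or y = 1

Split on the disjunction (x = 5 OR y = 1):
  • If x = 5: the equation forces y = -4, but y² < 9 requires |y| ≤ 2.
  • If y = 1: with y = 1, every remaining term of the linear equation is divisible by 3, so the left side is ≡ 0 (mod 3); but the right side 5 ≡ 2 (mod 3). No integers can satisfy it.
Both branches are infeasible, so the system has no integer solution.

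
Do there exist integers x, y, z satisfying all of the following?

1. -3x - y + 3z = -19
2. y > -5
Yes

Take x = 0, y = 1, z = -6. Substituting into each constraint:
  (1) -3(0) + (-1) + 3(-6) = -19 ✓
  (2) 1 > -5 ✓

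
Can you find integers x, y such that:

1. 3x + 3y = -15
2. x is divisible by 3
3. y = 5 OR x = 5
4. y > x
No

The full constraint system is jointly infeasible over the integers. Each constraint and what it forces:

  - 3x + 3y = -15: is a linear equation tying the variables together
  - x is divisible by 3: restricts x to multiples of 3
  - y = 5 OR x = 5: forces a choice: either y = 5 or x = 5
  - y > x: bounds one variable relative to another variable

Split on the disjunction (y = 5 OR x = 5):
  • If y = 5: with y = 5, writing x = 3x', every remaining term of the linear equation is divisible by 9, so the left side is ≡ 0 (mod 9); but the right side -30 ≡ 6 (mod 9). No integers can satisfy it.
  • If x = 5: this contradicts the divisibility constraint — 5 is not a multiple of 3.
Both branches are infeasible, so the system has no integer solution.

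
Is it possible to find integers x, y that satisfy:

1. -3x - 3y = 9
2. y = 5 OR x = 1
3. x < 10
Yes

Take x = -8, y = 5. Substituting into each constraint:
  (1) -3(-8) - 3(5) = 9 ✓
  (2) y = 5, target 5 ✓ (first branch holds)
  (3) -8 < 10 ✓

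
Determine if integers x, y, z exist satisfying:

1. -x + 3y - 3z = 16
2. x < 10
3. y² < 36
Yes

Take x = 2, y = 0, z = -6. Substituting into each constraint:
  (1) (-2) + 3(0) - 3(-6) = 16 ✓
  (2) 2 < 10 ✓
  (3) y² = (0)² = 0, and 0 < 36 ✓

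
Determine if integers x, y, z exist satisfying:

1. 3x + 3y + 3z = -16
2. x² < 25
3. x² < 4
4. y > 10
No

Even the single constraint (3x + 3y + 3z = -16) is infeasible over the integers.

  - 3x + 3y + 3z = -16: every term on the left is divisible by 3, so the LHS ≡ 0 (mod 3), but the RHS -16 is not — no integer solution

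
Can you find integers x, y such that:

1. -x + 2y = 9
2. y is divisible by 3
Yes

Take x = -9, y = 0. Substituting into each constraint:
  (1) 9 + 2(0) = 9 ✓
  (2) 0 = 3 × 0, remainder 0 ✓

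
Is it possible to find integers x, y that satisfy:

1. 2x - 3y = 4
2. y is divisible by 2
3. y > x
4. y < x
No

A contradictory subset is {y > x, y < x}. No integer assignment can satisfy these jointly:

  - y > x: bounds one variable relative to another variable
  - y < x: bounds one variable relative to another variable

Direct contradiction: y > x and x > y cannot both hold.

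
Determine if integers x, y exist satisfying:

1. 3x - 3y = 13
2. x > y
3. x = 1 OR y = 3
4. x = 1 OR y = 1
No

Even the single constraint (3x - 3y = 13) is infeasible over the integers.

  - 3x - 3y = 13: every term on the left is divisible by 3, so the LHS ≡ 0 (mod 3), but the RHS 13 is not — no integer solution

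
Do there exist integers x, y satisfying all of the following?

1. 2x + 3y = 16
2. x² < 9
Yes

Take x = -1, y = 6. Substituting into each constraint:
  (1) 2(-1) + 3(6) = 16 ✓
  (2) x² = (-1)² = 1, and 1 < 9 ✓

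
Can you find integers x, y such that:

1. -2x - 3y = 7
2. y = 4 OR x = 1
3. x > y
Yes

Take x = 1, y = -3. Substituting into each constraint:
  (1) -2(1) - 3(-3) = 7 ✓
  (2) x = 1, target 1 ✓ (second branch holds)
  (3) 1 > -3 ✓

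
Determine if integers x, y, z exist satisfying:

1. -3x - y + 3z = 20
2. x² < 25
Yes

Take x = 0, y = -20, z = 0. Substituting into each constraint:
  (1) -3(0) + 20 + 3(0) = 20 ✓
  (2) x² = (0)² = 0, and 0 < 25 ✓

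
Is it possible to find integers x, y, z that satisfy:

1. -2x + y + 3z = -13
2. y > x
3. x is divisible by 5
Yes

Take x = 0, y = 2, z = -5. Substituting into each constraint:
  (1) -2(0) + 2 + 3(-5) = -13 ✓
  (2) 2 > 0 ✓
  (3) 0 = 5 × 0, remainder 0 ✓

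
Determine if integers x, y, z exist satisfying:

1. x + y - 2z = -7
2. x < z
Yes

Take x = -1, y = -6, z = 0. Substituting into each constraint:
  (1) (-1) + (-6) - 2(0) = -7 ✓
  (2) -1 < 0 ✓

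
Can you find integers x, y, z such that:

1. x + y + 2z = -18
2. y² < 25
Yes

Take x = -18, y = 0, z = 0. Substituting into each constraint:
  (1) (-18) + 0 + 2(0) = -18 ✓
  (2) y² = (0)² = 0, and 0 < 25 ✓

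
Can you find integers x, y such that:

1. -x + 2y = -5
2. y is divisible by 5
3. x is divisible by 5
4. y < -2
Yes

Take x = -5, y = -5. Substituting into each constraint:
  (1) 5 + 2(-5) = -5 ✓
  (2) -5 = 5 × -1, remainder 0 ✓
  (3) -5 = 5 × -1, remainder 0 ✓
  (4) -5 < -2 ✓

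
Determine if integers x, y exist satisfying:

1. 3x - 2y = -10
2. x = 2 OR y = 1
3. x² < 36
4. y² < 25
No

A contradictory subset is {3x - 2y = -10, x = 2 OR y = 1, y² < 25}. No integer assignment can satisfy these jointly:

  - 3x - 2y = -10: is a linear equation tying the variables together
  - x = 2 OR y = 1: forces a choice: either x = 2 or y = 1
  - y² < 25: restricts y to |y| ≤ 4

Split on the disjunction (x = 2 OR y = 1):
  • If x = 2: the equation forces y = 8, but y² < 25 requires |y| ≤ 4.
  • If y = 1: with y = 1, every remaining term of the linear equation is divisible by 3, so the left side is ≡ 0 (mod 3); but the right side -8 ≡ 1 (mod 3). No integers can satisfy it.
Both branches are infeasible, so the system has no integer solution.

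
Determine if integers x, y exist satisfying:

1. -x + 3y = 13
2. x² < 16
Yes

Take x = -1, y = 4. Substituting into each constraint:
  (1) 1 + 3(4) = 13 ✓
  (2) x² = (-1)² = 1, and 1 < 16 ✓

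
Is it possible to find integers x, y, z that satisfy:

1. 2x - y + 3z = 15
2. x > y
Yes

Take x = 2, y = 1, z = 4. Substituting into each constraint:
  (1) 2(2) + (-1) + 3(4) = 15 ✓
  (2) 2 > 1 ✓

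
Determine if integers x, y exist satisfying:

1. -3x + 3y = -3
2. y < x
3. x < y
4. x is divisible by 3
No

A contradictory subset is {y < x, x < y}. No integer assignment can satisfy these jointly:

  - y < x: bounds one variable relative to another variable
  - x < y: bounds one variable relative to another variable

Direct contradiction: x > y and y > x cannot both hold.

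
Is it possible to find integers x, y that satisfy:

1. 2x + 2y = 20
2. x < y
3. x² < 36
Yes

Take x = 4, y = 6. Substituting into each constraint:
  (1) 2(4) + 2(6) = 20 ✓
  (2) 4 < 6 ✓
  (3) x² = (4)² = 16, and 16 < 36 ✓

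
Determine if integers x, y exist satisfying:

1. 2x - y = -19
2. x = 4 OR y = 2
Yes

Take x = 4, y = 27. Substituting into each constraint:
  (1) 2(4) + (-27) = -19 ✓
  (2) x = 4, target 4 ✓ (first branch holds)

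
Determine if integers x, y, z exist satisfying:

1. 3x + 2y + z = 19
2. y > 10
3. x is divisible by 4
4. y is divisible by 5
Yes

Take x = 0, y = 15, z = -11. Substituting into each constraint:
  (1) 3(0) + 2(15) + (-11) = 19 ✓
  (2) 15 > 10 ✓
  (3) 0 = 4 × 0, remainder 0 ✓
  (4) 15 = 5 × 3, remainder 0 ✓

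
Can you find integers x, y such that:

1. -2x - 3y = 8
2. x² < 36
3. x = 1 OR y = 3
No

A contradictory subset is {-2x - 3y = 8, x = 1 OR y = 3}. No integer assignment can satisfy these jointly:

  - -2x - 3y = 8: is a linear equation tying the variables together
  - x = 1 OR y = 3: forces a choice: either x = 1 or y = 3

Split on the disjunction (x = 1 OR y = 3):
  • If x = 1: with x = 1, every remaining term of the linear equation is divisible by 3, so the left side is ≡ 0 (mod 3); but the right side 10 ≡ 1 (mod 3). No integers can satisfy it.
  • If y = 3: with y = 3, every remaining term of the linear equation is divisible by 2, so the left side is ≡ 0 (mod 2); but the right side 17 ≡ 1 (mod 2). No integers can satisfy it.
Both branches are infeasible, so the system has no integer solution.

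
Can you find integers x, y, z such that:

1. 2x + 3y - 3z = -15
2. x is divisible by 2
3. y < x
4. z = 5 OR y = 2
Yes

Take x = 6, y = -4, z = 5. Substituting into each constraint:
  (1) 2(6) + 3(-4) - 3(5) = -15 ✓
  (2) 6 = 2 × 3, remainder 0 ✓
  (3) -4 < 6 ✓
  (4) z = 5, target 5 ✓ (first branch holds)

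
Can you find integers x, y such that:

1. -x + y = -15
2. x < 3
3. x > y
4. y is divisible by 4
Yes

Take x = -1, y = -16. Substituting into each constraint:
  (1) 1 + (-16) = -15 ✓
  (2) -1 < 3 ✓
  (3) -1 > -16 ✓
  (4) -16 = 4 × -4, remainder 0 ✓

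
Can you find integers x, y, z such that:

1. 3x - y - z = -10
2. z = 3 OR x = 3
Yes

Take x = -3, y = -2, z = 3. Substituting into each constraint:
  (1) 3(-3) + 2 + (-3) = -10 ✓
  (2) z = 3, target 3 ✓ (first branch holds)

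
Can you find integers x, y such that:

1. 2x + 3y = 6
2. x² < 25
Yes

Take x = 0, y = 2. Substituting into each constraint:
  (1) 2(0) + 3(2) = 6 ✓
  (2) x² = (0)² = 0, and 0 < 25 ✓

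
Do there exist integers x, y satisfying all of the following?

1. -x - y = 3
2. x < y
Yes

Take x = -2, y = -1. Substituting into each constraint:
  (1) 2 + 1 = 3 ✓
  (2) -2 < -1 ✓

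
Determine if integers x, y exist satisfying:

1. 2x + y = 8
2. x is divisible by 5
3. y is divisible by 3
Yes

Take x = -5, y = 18. Substituting into each constraint:
  (1) 2(-5) + 18 = 8 ✓
  (2) -5 = 5 × -1, remainder 0 ✓
  (3) 18 = 3 × 6, remainder 0 ✓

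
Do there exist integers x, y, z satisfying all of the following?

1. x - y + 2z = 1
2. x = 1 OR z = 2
Yes

Take x = 1, y = 0, z = 0. Substituting into each constraint:
  (1) 1 + 0 + 2(0) = 1 ✓
  (2) x = 1, target 1 ✓ (first branch holds)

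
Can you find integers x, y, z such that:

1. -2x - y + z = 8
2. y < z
Yes

Take x = -3, y = 0, z = 2. Substituting into each constraint:
  (1) -2(-3) + 0 + 2 = 8 ✓
  (2) 0 < 2 ✓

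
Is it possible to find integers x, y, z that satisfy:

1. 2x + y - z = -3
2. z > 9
Yes

Take x = 0, y = 7, z = 10. Substituting into each constraint:
  (1) 2(0) + 7 + (-10) = -3 ✓
  (2) 10 > 9 ✓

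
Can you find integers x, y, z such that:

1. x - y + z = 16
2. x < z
Yes

Take x = 0, y = -15, z = 1. Substituting into each constraint:
  (1) 0 + 15 + 1 = 16 ✓
  (2) 0 < 1 ✓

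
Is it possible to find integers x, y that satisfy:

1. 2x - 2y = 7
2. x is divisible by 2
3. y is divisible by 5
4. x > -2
No

Even the single constraint (2x - 2y = 7) is infeasible over the integers.

  - 2x - 2y = 7: every term on the left is divisible by 2, so the LHS ≡ 0 (mod 2), but the RHS 7 is not — no integer solution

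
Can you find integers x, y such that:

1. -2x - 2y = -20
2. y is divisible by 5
Yes

Take x = 10, y = 0. Substituting into each constraint:
  (1) -2(10) - 2(0) = -20 ✓
  (2) 0 = 5 × 0, remainder 0 ✓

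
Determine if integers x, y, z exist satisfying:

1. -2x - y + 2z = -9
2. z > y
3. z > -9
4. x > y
Yes

Take x = 6, y = 1, z = 2. Substituting into each constraint:
  (1) -2(6) + (-1) + 2(2) = -9 ✓
  (2) 2 > 1 ✓
  (3) 2 > -9 ✓
  (4) 6 > 1 ✓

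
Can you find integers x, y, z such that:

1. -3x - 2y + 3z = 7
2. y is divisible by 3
No

The full constraint system is jointly infeasible over the integers. Each constraint and what it forces:

  - -3x - 2y + 3z = 7: is a linear equation tying the variables together
  - y is divisible by 3: restricts y to multiples of 3

Modular obstruction: writing y = 3y', every remaining term of the linear equation is divisible by 3, so the left side is ≡ 0 (mod 3); but the right side 7 ≡ 1 (mod 3). No integers can satisfy it.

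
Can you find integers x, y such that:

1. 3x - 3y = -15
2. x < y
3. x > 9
Yes

Take x = 10, y = 15. Substituting into each constraint:
  (1) 3(10) - 3(15) = -15 ✓
  (2) 10 < 15 ✓
  (3) 10 > 9 ✓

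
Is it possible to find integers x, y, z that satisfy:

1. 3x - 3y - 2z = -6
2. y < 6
Yes

Take x = 0, y = 2, z = 0. Substituting into each constraint:
  (1) 3(0) - 3(2) - 2(0) = -6 ✓
  (2) 2 < 6 ✓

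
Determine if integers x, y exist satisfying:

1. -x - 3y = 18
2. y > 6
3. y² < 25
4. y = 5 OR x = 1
No

A contradictory subset is {-x - 3y = 18, y > 6, y = 5 OR x = 1}. No integer assignment can satisfy these jointly:

  - -x - 3y = 18: is a linear equation tying the variables together
  - y > 6: bounds one variable relative to a constant
  - y = 5 OR x = 1: forces a choice: either y = 5 or x = 1

Split on the disjunction (y = 5 OR x = 1):
  • If y = 5: this contradicts the bound y ≥ 7.
  • If x = 1: with x = 1, every remaining term of the linear equation is divisible by 3, so the left side is ≡ 0 (mod 3); but the right side 19 ≡ 1 (mod 3). No integers can satisfy it.
Both branches are infeasible, so the system has no integer solution.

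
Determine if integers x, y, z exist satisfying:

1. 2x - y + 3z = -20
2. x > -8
Yes

Take x = 0, y = 20, z = 0. Substituting into each constraint:
  (1) 2(0) + (-20) + 3(0) = -20 ✓
  (2) 0 > -8 ✓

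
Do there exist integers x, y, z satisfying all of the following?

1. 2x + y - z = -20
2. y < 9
Yes

Take x = 0, y = -20, z = 0. Substituting into each constraint:
  (1) 2(0) + (-20) + 0 = -20 ✓
  (2) -20 < 9 ✓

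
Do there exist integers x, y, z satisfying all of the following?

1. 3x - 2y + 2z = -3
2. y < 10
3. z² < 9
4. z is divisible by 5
Yes

Take x = -1, y = 0, z = 0. Substituting into each constraint:
  (1) 3(-1) - 2(0) + 2(0) = -3 ✓
  (2) 0 < 10 ✓
  (3) z² = (0)² = 0, and 0 < 9 ✓
  (4) 0 = 5 × 0, remainder 0 ✓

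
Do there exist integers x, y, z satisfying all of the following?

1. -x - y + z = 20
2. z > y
Yes

Take x = -19, y = -1, z = 0. Substituting into each constraint:
  (1) 19 + 1 + 0 = 20 ✓
  (2) 0 > -1 ✓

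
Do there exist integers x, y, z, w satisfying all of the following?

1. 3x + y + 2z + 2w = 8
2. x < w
Yes

Take x = -1, y = 11, z = 0, w = 0. Substituting into each constraint:
  (1) 3(-1) + 11 + 2(0) + 2(0) = 8 ✓
  (2) -1 < 0 ✓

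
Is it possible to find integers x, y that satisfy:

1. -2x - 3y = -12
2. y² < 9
Yes

Take x = 6, y = 0. Substituting into each constraint:
  (1) -2(6) - 3(0) = -12 ✓
  (2) y² = (0)² = 0, and 0 < 9 ✓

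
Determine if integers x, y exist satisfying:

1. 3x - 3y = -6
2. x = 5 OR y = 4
Yes

Take x = 2, y = 4. Substituting into each constraint:
  (1) 3(2) - 3(4) = -6 ✓
  (2) y = 4, target 4 ✓ (second branch holds)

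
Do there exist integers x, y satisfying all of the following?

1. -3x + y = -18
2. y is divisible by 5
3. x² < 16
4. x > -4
Yes

Take x = 1, y = -15. Substituting into each constraint:
  (1) -3(1) + (-15) = -18 ✓
  (2) -15 = 5 × -3, remainder 0 ✓
  (3) x² = (1)² = 1, and 1 < 16 ✓
  (4) 1 > -4 ✓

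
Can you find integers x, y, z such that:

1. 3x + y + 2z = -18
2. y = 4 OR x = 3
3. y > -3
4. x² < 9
Yes

Take x = 2, y = 4, z = -14. Substituting into each constraint:
  (1) 3(2) + 4 + 2(-14) = -18 ✓
  (2) y = 4, target 4 ✓ (first branch holds)
  (3) 4 > -3 ✓
  (4) x² = (2)² = 4, and 4 < 9 ✓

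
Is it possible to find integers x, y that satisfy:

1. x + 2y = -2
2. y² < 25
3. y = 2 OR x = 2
Yes

Take x = -6, y = 2. Substituting into each constraint:
  (1) (-6) + 2(2) = -2 ✓
  (2) y² = (2)² = 4, and 4 < 25 ✓
  (3) y = 2, target 2 ✓ (first branch holds)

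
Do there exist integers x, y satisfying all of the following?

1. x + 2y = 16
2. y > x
Yes

Take x = 4, y = 6. Substituting into each constraint:
  (1) 4 + 2(6) = 16 ✓
  (2) 6 > 4 ✓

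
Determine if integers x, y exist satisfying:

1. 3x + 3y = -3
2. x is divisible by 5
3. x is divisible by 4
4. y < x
Yes

Take x = 0, y = -1. Substituting into each constraint:
  (1) 3(0) + 3(-1) = -3 ✓
  (2) 0 = 5 × 0, remainder 0 ✓
  (3) 0 = 4 × 0, remainder 0 ✓
  (4) -1 < 0 ✓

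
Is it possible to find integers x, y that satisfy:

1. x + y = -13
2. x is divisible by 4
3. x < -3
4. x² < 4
No

A contradictory subset is {x < -3, x² < 4}. No integer assignment can satisfy these jointly:

  - x < -3: bounds one variable relative to a constant
  - x² < 4: restricts x to |x| ≤ 1

Direct contradiction: the bounds on x require x ≥ -1 and x ≤ -4 simultaneously, which is empty.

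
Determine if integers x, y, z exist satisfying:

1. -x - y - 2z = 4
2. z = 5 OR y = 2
Yes

Take x = 0, y = 2, z = -3. Substituting into each constraint:
  (1) 0 + (-2) - 2(-3) = 4 ✓
  (2) y = 2, target 2 ✓ (second branch holds)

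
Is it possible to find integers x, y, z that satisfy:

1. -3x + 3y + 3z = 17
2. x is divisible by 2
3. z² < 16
No

Even the single constraint (-3x + 3y + 3z = 17) is infeasible over the integers.

  - -3x + 3y + 3z = 17: every term on the left is divisible by 3, so the LHS ≡ 0 (mod 3), but the RHS 17 is not — no integer solution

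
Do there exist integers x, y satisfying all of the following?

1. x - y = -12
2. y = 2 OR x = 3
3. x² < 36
Yes

Take x = 3, y = 15. Substituting into each constraint:
  (1) 3 + (-15) = -12 ✓
  (2) x = 3, target 3 ✓ (second branch holds)
  (3) x² = (3)² = 9, and 9 < 36 ✓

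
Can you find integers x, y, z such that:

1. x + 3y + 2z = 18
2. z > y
Yes

Take x = 16, y = 0, z = 1. Substituting into each constraint:
  (1) 16 + 3(0) + 2(1) = 18 ✓
  (2) 1 > 0 ✓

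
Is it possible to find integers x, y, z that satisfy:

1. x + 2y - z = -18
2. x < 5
Yes

Take x = 0, y = -9, z = 0. Substituting into each constraint:
  (1) 0 + 2(-9) + 0 = -18 ✓
  (2) 0 < 5 ✓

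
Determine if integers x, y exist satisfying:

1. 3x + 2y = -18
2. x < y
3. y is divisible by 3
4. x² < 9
No

A contradictory subset is {3x + 2y = -18, x < y, x² < 9}. No integer assignment can satisfy these jointly:

  - 3x + 2y = -18: is a linear equation tying the variables together
  - x < y: bounds one variable relative to another variable
  - x² < 9: restricts x to |x| ≤ 2

Propagating the comparison: y > x and x ≥ -2 give y ≥ -1. Range argument: with x ∈ [-2, 2], y ∈ [-1, ∞], the left side of the equation is at least -8, but the right side is -18 < -8. No integer solution exists.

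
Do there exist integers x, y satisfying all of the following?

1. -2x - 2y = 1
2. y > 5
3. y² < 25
No

Even the single constraint (-2x - 2y = 1) is infeasible over the integers.

  - -2x - 2y = 1: every term on the left is divisible by 2, so the LHS ≡ 0 (mod 2), but the RHS 1 is not — no integer solution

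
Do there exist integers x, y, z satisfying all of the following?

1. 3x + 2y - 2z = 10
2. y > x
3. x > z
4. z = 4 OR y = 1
Yes

Take x = 0, y = 1, z = -4. Substituting into each constraint:
  (1) 3(0) + 2(1) - 2(-4) = 10 ✓
  (2) 1 > 0 ✓
  (3) 0 > -4 ✓
  (4) y = 1, target 1 ✓ (second branch holds)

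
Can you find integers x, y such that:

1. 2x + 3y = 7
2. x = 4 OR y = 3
Yes

Take x = -1, y = 3. Substituting into each constraint:
  (1) 2(-1) + 3(3) = 7 ✓
  (2) y = 3, target 3 ✓ (second branch holds)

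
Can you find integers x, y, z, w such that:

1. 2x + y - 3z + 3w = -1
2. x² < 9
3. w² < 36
Yes

Take x = 1, y = 0, z = 0, w = -1. Substituting into each constraint:
  (1) 2(1) + 0 - 3(0) + 3(-1) = -1 ✓
  (2) x² = (1)² = 1, and 1 < 9 ✓
  (3) w² = (-1)² = 1, and 1 < 36 ✓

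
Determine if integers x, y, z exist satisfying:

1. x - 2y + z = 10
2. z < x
Yes

Take x = 0, y = -6, z = -2. Substituting into each constraint:
  (1) 0 - 2(-6) + (-2) = 10 ✓
  (2) -2 < 0 ✓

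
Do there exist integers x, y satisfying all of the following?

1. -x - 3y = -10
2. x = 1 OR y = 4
Yes

Take x = -2, y = 4. Substituting into each constraint:
  (1) 2 - 3(4) = -10 ✓
  (2) y = 4, target 4 ✓ (second branch holds)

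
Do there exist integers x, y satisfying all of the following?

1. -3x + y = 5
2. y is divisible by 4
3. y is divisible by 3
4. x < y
No

A contradictory subset is {-3x + y = 5, y is divisible by 3}. No integer assignment can satisfy these jointly:

  - -3x + y = 5: is a linear equation tying the variables together
  - y is divisible by 3: restricts y to multiples of 3

Modular obstruction: writing y = 3y', every remaining term of the linear equation is divisible by 3, so the left side is ≡ 0 (mod 3); but the right side 5 ≡ 2 (mod 3). No integers can satisfy it.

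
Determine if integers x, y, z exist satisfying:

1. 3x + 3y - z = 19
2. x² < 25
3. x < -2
Yes

Take x = -3, y = 0, z = -28. Substituting into each constraint:
  (1) 3(-3) + 3(0) + 28 = 19 ✓
  (2) x² = (-3)² = 9, and 9 < 25 ✓
  (3) -3 < -2 ✓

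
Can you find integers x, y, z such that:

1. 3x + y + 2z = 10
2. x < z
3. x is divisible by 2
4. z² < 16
Yes

Take x = 0, y = 8, z = 1. Substituting into each constraint:
  (1) 3(0) + 8 + 2(1) = 10 ✓
  (2) 0 < 1 ✓
  (3) 0 = 2 × 0, remainder 0 ✓
  (4) z² = (1)² = 1, and 1 < 16 ✓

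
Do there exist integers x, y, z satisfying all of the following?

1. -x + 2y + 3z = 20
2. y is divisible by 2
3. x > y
Yes

Take x = 1, y = 0, z = 7. Substituting into each constraint:
  (1) (-1) + 2(0) + 3(7) = 20 ✓
  (2) 0 = 2 × 0, remainder 0 ✓
  (3) 1 > 0 ✓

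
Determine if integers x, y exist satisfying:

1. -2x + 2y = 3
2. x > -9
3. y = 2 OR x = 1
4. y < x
No

Even the single constraint (-2x + 2y = 3) is infeasible over the integers.

  - -2x + 2y = 3: every term on the left is divisible by 2, so the LHS ≡ 0 (mod 2), but the RHS 3 is not — no integer solution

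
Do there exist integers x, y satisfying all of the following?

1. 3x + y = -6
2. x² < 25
Yes

Take x = -2, y = 0. Substituting into each constraint:
  (1) 3(-2) + 0 = -6 ✓
  (2) x² = (-2)² = 4, and 4 < 25 ✓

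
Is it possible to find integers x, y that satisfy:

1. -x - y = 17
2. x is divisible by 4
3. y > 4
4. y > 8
Yes

Take x = -28, y = 11. Substituting into each constraint:
  (1) 28 + (-11) = 17 ✓
  (2) -28 = 4 × -7, remainder 0 ✓
  (3) 11 > 4 ✓
  (4) 11 > 8 ✓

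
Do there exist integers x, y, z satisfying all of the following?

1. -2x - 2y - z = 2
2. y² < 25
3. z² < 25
Yes

Take x = 0, y = -1, z = 0. Substituting into each constraint:
  (1) -2(0) - 2(-1) + 0 = 2 ✓
  (2) y² = (-1)² = 1, and 1 < 25 ✓
  (3) z² = (0)² = 0, and 0 < 25 ✓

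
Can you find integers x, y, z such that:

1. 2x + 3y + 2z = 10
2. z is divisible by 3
Yes

Take x = 5, y = 0, z = 0. Substituting into each constraint:
  (1) 2(5) + 3(0) + 2(0) = 10 ✓
  (2) 0 = 3 × 0, remainder 0 ✓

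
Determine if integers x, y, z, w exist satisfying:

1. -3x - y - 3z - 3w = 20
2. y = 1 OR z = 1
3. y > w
Yes

Take x = -4, y = -2, z = 1, w = -3. Substituting into each constraint:
  (1) -3(-4) + 2 - 3(1) - 3(-3) = 20 ✓
  (2) z = 1, target 1 ✓ (second branch holds)
  (3) -2 > -3 ✓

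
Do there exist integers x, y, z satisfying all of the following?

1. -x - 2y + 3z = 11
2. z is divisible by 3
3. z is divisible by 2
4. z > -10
Yes

Take x = -11, y = 0, z = 0. Substituting into each constraint:
  (1) 11 - 2(0) + 3(0) = 11 ✓
  (2) 0 = 3 × 0, remainder 0 ✓
  (3) 0 = 2 × 0, remainder 0 ✓
  (4) 0 > -10 ✓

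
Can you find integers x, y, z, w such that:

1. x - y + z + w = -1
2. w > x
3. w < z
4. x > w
No

A contradictory subset is {w > x, x > w}. No integer assignment can satisfy these jointly:

  - w > x: bounds one variable relative to another variable
  - x > w: bounds one variable relative to another variable

Direct contradiction: w > x and x > w cannot both hold.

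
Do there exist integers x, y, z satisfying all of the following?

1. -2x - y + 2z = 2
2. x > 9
Yes

Take x = 10, y = 0, z = 11. Substituting into each constraint:
  (1) -2(10) + 0 + 2(11) = 2 ✓
  (2) 10 > 9 ✓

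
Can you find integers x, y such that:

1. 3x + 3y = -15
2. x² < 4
Yes

Take x = 0, y = -5. Substituting into each constraint:
  (1) 3(0) + 3(-5) = -15 ✓
  (2) x² = (0)² = 0, and 0 < 4 ✓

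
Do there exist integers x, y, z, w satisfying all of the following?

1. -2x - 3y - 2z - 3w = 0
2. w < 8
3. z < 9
Yes

Take x = 0, y = 0, z = 0, w = 0. Substituting into each constraint:
  (1) -2(0) - 3(0) - 2(0) - 3(0) = 0 ✓
  (2) 0 < 8 ✓
  (3) 0 < 9 ✓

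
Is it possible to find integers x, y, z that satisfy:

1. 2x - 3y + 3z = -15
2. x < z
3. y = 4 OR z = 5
Yes

Take x = -12, y = 4, z = 7. Substituting into each constraint:
  (1) 2(-12) - 3(4) + 3(7) = -15 ✓
  (2) -12 < 7 ✓
  (3) y = 4, target 4 ✓ (first branch holds)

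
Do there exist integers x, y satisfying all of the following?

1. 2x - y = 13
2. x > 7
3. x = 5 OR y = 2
No

The full constraint system is jointly infeasible over the integers. Each constraint and what it forces:

  - 2x - y = 13: is a linear equation tying the variables together
  - x > 7: bounds one variable relative to a constant
  - x = 5 OR y = 2: forces a choice: either x = 5 or y = 2

Split on the disjunction (x = 5 OR y = 2):
  • If x = 5: this contradicts the bound x ≥ 8.
  • If y = 2: with y = 2, every remaining term of the linear equation is divisible by 2, so the left side is ≡ 0 (mod 2); but the right side 15 ≡ 1 (mod 2). No integers can satisfy it.
Both branches are infeasible, so the system has no integer solution.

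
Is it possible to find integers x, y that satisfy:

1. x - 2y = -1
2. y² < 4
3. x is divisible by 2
No

A contradictory subset is {x - 2y = -1, x is divisible by 2}. No integer assignment can satisfy these jointly:

  - x - 2y = -1: is a linear equation tying the variables together
  - x is divisible by 2: restricts x to multiples of 2

Modular obstruction: writing x = 2x', every remaining term of the linear equation is divisible by 2, so the left side is ≡ 0 (mod 2); but the right side -1 ≡ 1 (mod 2). No integers can satisfy it.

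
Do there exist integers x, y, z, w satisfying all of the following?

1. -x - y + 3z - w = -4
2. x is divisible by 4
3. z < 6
Yes

Take x = 0, y = 4, z = 0, w = 0. Substituting into each constraint:
  (1) 0 + (-4) + 3(0) + 0 = -4 ✓
  (2) 0 = 4 × 0, remainder 0 ✓
  (3) 0 < 6 ✓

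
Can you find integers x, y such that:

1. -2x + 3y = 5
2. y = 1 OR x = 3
Yes

Take x = -1, y = 1. Substituting into each constraint:
  (1) -2(-1) + 3(1) = 5 ✓
  (2) y = 1, target 1 ✓ (first branch holds)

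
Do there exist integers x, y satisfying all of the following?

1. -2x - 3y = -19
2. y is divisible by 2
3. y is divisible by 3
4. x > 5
No

A contradictory subset is {-2x - 3y = -19, y is divisible by 2}. No integer assignment can satisfy these jointly:

  - -2x - 3y = -19: is a linear equation tying the variables together
  - y is divisible by 2: restricts y to multiples of 2

Modular obstruction: writing y = 2y', every remaining term of the linear equation is divisible by 2, so the left side is ≡ 0 (mod 2); but the right side -19 ≡ 1 (mod 2). No integers can satisfy it.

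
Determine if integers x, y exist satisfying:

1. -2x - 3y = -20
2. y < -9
Yes

Take x = 25, y = -10. Substituting into each constraint:
  (1) -2(25) - 3(-10) = -20 ✓
  (2) -10 < -9 ✓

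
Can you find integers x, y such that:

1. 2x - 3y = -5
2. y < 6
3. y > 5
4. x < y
No

A contradictory subset is {y < 6, y > 5}. No integer assignment can satisfy these jointly:

  - y < 6: bounds one variable relative to a constant
  - y > 5: bounds one variable relative to a constant

Direct contradiction: the bounds on y require y ≥ 6 and y ≤ 5 simultaneously, which is empty.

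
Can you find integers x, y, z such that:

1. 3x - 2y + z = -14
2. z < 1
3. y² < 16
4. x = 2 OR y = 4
Yes

Take x = 2, y = 3, z = -14. Substituting into each constraint:
  (1) 3(2) - 2(3) + (-14) = -14 ✓
  (2) -14 < 1 ✓
  (3) y² = (3)² = 9, and 9 < 16 ✓
  (4) x = 2, target 2 ✓ (first branch holds)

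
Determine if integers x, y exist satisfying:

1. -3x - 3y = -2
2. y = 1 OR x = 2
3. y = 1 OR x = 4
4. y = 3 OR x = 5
No

Even the single constraint (-3x - 3y = -2) is infeasible over the integers.

  - -3x - 3y = -2: every term on the left is divisible by 3, so the LHS ≡ 0 (mod 3), but the RHS -2 is not — no integer solution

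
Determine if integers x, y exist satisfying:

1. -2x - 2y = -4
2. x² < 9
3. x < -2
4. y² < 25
No

A contradictory subset is {x² < 9, x < -2}. No integer assignment can satisfy these jointly:

  - x² < 9: restricts x to |x| ≤ 2
  - x < -2: bounds one variable relative to a constant

Direct contradiction: the bounds on x require x ≥ -2 and x ≤ -3 simultaneously, which is empty.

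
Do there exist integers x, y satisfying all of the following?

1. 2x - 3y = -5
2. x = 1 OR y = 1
Yes

Take x = -1, y = 1. Substituting into each constraint:
  (1) 2(-1) - 3(1) = -5 ✓
  (2) y = 1, target 1 ✓ (second branch holds)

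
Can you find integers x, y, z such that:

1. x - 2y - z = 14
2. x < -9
Yes

Take x = -10, y = -12, z = 0. Substituting into each constraint:
  (1) (-10) - 2(-12) + 0 = 14 ✓
  (2) -10 < -9 ✓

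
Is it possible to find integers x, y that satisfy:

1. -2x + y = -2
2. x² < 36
Yes

Take x = 1, y = 0. Substituting into each constraint:
  (1) -2(1) + 0 = -2 ✓
  (2) x² = (1)² = 1, and 1 < 36 ✓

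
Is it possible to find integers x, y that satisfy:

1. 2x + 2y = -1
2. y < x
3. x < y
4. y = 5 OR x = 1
No

Even the single constraint (2x + 2y = -1) is infeasible over the integers.

  - 2x + 2y = -1: every term on the left is divisible by 2, so the LHS ≡ 0 (mod 2), but the RHS -1 is not — no integer solution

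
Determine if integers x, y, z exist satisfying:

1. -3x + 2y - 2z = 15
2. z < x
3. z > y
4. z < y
No

A contradictory subset is {z > y, z < y}. No integer assignment can satisfy these jointly:

  - z > y: bounds one variable relative to another variable
  - z < y: bounds one variable relative to another variable

Direct contradiction: z > y and y > z cannot both hold.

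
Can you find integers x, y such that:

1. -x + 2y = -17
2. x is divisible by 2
No

The full constraint system is jointly infeasible over the integers. Each constraint and what it forces:

  - -x + 2y = -17: is a linear equation tying the variables together
  - x is divisible by 2: restricts x to multiples of 2

Modular obstruction: writing x = 2x', every remaining term of the linear equation is divisible by 2, so the left side is ≡ 0 (mod 2); but the right side -17 ≡ 1 (mod 2). No integers can satisfy it.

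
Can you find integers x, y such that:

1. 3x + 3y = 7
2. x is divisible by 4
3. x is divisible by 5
No

Even the single constraint (3x + 3y = 7) is infeasible over the integers.

  - 3x + 3y = 7: every term on the left is divisible by 3, so the LHS ≡ 0 (mod 3), but the RHS 7 is not — no integer solution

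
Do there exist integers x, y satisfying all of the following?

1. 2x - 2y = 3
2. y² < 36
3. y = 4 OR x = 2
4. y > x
No

Even the single constraint (2x - 2y = 3) is infeasible over the integers.

  - 2x - 2y = 3: every term on the left is divisible by 2, so the LHS ≡ 0 (mod 2), but the RHS 3 is not — no integer solution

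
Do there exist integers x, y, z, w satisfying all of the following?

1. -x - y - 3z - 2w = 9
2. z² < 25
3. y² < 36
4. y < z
Yes

Take x = 0, y = 0, z = 1, w = -6. Substituting into each constraint:
  (1) 0 + 0 - 3(1) - 2(-6) = 9 ✓
  (2) z² = (1)² = 1, and 1 < 25 ✓
  (3) y² = (0)² = 0, and 0 < 36 ✓
  (4) 0 < 1 ✓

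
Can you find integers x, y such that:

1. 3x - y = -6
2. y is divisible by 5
Yes

Take x = -2, y = 0. Substituting into each constraint:
  (1) 3(-2) + 0 = -6 ✓
  (2) 0 = 5 × 0, remainder 0 ✓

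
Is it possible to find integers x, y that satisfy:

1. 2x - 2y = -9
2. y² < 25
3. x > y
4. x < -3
No

Even the single constraint (2x - 2y = -9) is infeasible over the integers.

  - 2x - 2y = -9: every term on the left is divisible by 2, so the LHS ≡ 0 (mod 2), but the RHS -9 is not — no integer solution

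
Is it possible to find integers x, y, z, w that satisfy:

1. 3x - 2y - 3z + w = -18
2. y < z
Yes

Take x = -5, y = 0, z = 1, w = 0. Substituting into each constraint:
  (1) 3(-5) - 2(0) - 3(1) + 0 = -18 ✓
  (2) 0 < 1 ✓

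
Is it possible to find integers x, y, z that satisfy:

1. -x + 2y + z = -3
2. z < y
Yes

Take x = 2, y = 0, z = -1. Substituting into each constraint:
  (1) (-2) + 2(0) + (-1) = -3 ✓
  (2) -1 < 0 ✓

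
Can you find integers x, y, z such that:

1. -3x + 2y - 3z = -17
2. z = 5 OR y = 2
Yes

Take x = 0, y = 2, z = 7. Substituting into each constraint:
  (1) -3(0) + 2(2) - 3(7) = -17 ✓
  (2) y = 2, target 2 ✓ (second branch holds)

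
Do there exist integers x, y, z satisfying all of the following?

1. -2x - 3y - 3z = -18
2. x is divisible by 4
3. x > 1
Yes

Take x = 12, y = -1, z = -1. Substituting into each constraint:
  (1) -2(12) - 3(-1) - 3(-1) = -18 ✓
  (2) 12 = 4 × 3, remainder 0 ✓
  (3) 12 > 1 ✓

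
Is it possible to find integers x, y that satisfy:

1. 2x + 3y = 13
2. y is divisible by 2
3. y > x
No

A contradictory subset is {2x + 3y = 13, y is divisible by 2}. No integer assignment can satisfy these jointly:

  - 2x + 3y = 13: is a linear equation tying the variables together
  - y is divisible by 2: restricts y to multiples of 2

Modular obstruction: writing y = 2y', every remaining term of the linear equation is divisible by 2, so the left side is ≡ 0 (mod 2); but the right side 13 ≡ 1 (mod 2). No integers can satisfy it.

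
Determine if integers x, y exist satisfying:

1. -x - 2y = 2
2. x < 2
Yes

Take x = -2, y = 0. Substituting into each constraint:
  (1) 2 - 2(0) = 2 ✓
  (2) -2 < 2 ✓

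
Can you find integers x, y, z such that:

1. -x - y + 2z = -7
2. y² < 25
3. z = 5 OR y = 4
Yes

Take x = 17, y = 0, z = 5. Substituting into each constraint:
  (1) (-17) + 0 + 2(5) = -7 ✓
  (2) y² = (0)² = 0, and 0 < 25 ✓
  (3) z = 5, target 5 ✓ (first branch holds)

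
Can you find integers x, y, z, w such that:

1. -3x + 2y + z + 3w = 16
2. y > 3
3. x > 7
Yes

Take x = 8, y = 4, z = 32, w = 0. Substituting into each constraint:
  (1) -3(8) + 2(4) + 32 + 3(0) = 16 ✓
  (2) 4 > 3 ✓
  (3) 8 > 7 ✓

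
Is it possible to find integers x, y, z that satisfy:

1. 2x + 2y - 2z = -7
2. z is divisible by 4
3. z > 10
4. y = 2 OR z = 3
No

Even the single constraint (2x + 2y - 2z = -7) is infeasible over the integers.

  - 2x + 2y - 2z = -7: every term on the left is divisible by 2, so the LHS ≡ 0 (mod 2), but the RHS -7 is not — no integer solution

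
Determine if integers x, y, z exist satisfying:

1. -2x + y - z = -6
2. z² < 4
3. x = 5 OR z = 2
Yes

Take x = 5, y = 5, z = 1. Substituting into each constraint:
  (1) -2(5) + 5 + (-1) = -6 ✓
  (2) z² = (1)² = 1, and 1 < 4 ✓
  (3) x = 5, target 5 ✓ (first branch holds)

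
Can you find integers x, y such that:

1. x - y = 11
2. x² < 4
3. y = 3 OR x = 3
No

The full constraint system is jointly infeasible over the integers. Each constraint and what it forces:

  - x - y = 11: is a linear equation tying the variables together
  - x² < 4: restricts x to |x| ≤ 1
  - y = 3 OR x = 3: forces a choice: either y = 3 or x = 3

Split on the disjunction (y = 3 OR x = 3):
  • If y = 3: the equation forces x = 14, but x² < 4 requires |x| ≤ 1.
  • If x = 3: this contradicts x² < 4, which requires |x| ≤ 1.
Both branches are infeasible, so the system has no integer solution.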